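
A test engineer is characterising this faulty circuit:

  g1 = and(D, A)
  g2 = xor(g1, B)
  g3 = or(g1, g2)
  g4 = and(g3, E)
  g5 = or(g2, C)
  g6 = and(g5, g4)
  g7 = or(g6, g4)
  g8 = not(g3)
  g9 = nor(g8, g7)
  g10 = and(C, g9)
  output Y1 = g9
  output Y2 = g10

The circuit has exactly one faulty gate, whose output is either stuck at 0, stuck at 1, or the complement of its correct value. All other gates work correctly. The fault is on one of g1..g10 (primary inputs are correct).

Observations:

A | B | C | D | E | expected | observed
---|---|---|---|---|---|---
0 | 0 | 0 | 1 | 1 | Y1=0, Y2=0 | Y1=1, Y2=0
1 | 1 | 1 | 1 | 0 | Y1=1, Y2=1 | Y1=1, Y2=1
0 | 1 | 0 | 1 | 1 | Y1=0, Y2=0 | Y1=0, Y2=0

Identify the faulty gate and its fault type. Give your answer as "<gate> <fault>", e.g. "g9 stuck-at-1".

g8 stuck-at-0

Fault-free values for test 1 (A=0, B=0, C=0, D=1, E=1): g1=0, g2=0, g3=0, g4=0, g5=0, g6=0, g7=0, g8=1, g9=0, g10=0, giving Y1=0, Y2=0. Observed Y1=1, Y2=0.
Test 1: faults giving observed Y1=1, Y2=0 are {g8 stuck-at-0, g8 inverted output, g9 stuck-at-1, g9 inverted output}.
Test 2 (A=1, B=1, C=1, D=1, E=0): fault-free g1=1, g2=0, g3=1, g4=0, g5=1, g6=0, g7=0, g8=0, g9=1, g10=1 → Y1=1, Y2=1; observed Y1=1, Y2=1. Eliminates g8 inverted output, g9 inverted output.
Test 3 (A=0, B=1, C=0, D=1, E=1): fault-free g1=0, g2=1, g3=1, g4=1, g5=1, g6=1, g7=1, g8=0, g9=0, g10=0 → Y1=0, Y2=0; observed Y1=0, Y2=0. Eliminates g9 stuck-at-1.
Only g8 stuck-at-0 is consistent with every test.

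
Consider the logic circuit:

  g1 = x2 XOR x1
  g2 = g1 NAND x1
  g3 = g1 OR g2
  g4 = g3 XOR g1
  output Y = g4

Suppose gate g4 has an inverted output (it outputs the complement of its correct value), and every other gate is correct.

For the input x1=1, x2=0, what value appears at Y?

Propagate with g4 forced: g1=1, g2=0, g3=1, g4=1 [inverted output].
So Y = 1. (Without the fault it would be 0.)

1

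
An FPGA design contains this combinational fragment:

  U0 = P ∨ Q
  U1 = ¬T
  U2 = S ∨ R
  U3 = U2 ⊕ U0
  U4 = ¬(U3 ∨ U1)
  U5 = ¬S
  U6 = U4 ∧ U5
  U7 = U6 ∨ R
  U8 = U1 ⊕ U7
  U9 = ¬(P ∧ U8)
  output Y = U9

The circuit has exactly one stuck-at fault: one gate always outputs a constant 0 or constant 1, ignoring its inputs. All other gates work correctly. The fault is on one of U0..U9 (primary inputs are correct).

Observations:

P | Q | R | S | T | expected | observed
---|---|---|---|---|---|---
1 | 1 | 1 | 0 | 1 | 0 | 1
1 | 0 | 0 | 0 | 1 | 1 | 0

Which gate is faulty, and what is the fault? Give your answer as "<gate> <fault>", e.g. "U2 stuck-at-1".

Fault-free values for test 1 (P=1, Q=1, R=1, S=0, T=1): U0=1, U1=0, U2=1, U3=0, U4=1, U5=1, U6=1, U7=1, U8=1, U9=0, giving Y=0. Observed 1.
Test 1: faults giving observed 1 are {U1 stuck-at-1, U7 stuck-at-0, U8 stuck-at-0, U9 stuck-at-1}.
Test 2 (P=1, Q=0, R=0, S=0, T=1): fault-free U0=1, U1=0, U2=0, U3=1, U4=0, U5=1, U6=0, U7=0, U8=0, U9=1 → 1; observed 0. Eliminates U7 stuck-at-0, U8 stuck-at-0, U9 stuck-at-1.
Only U1 stuck-at-1 is consistent with every test.

U1 stuck-at-1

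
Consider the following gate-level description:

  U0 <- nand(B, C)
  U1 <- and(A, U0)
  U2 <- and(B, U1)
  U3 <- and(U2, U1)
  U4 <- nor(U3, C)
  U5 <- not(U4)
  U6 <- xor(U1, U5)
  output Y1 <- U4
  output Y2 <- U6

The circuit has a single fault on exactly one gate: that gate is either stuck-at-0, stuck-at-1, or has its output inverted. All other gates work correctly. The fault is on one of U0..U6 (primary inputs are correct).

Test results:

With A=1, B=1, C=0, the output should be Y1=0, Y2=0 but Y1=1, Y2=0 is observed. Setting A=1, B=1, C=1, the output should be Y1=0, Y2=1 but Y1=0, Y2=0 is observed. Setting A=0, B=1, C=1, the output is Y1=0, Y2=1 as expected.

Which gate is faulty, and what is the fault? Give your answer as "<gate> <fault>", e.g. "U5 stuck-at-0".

U0 inverted output

Fault-free values for test 1 (A=1, B=1, C=0): U0=1, U1=1, U2=1, U3=1, U4=0, U5=1, U6=0, giving Y1=0, Y2=0. Observed Y1=1, Y2=0.
Test 1: faults giving observed Y1=1, Y2=0 are {U0 stuck-at-0, U0 inverted output, U1 stuck-at-0, U1 inverted output}.
Test 2 (A=1, B=1, C=1): fault-free U0=0, U1=0, U2=0, U3=0, U4=0, U5=1, U6=1 → Y1=0, Y2=1; observed Y1=0, Y2=0. Eliminates U0 stuck-at-0, U1 stuck-at-0.
Test 3 (A=0, B=1, C=1): fault-free U0=0, U1=0, U2=0, U3=0, U4=0, U5=1, U6=1 → Y1=0, Y2=1; observed Y1=0, Y2=1. Eliminates U1 inverted output.
Only U0 inverted output is consistent with every test.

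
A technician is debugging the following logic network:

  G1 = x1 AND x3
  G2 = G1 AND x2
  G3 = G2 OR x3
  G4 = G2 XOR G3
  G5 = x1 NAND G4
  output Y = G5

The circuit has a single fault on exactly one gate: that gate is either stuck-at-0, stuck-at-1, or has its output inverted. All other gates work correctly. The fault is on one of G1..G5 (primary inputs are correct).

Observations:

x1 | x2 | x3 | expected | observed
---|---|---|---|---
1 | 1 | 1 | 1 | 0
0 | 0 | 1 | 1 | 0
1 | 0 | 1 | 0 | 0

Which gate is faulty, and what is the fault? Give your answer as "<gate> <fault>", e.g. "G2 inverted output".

Fault-free values for test 1 (x1=1, x2=1, x3=1): G1=1, G2=1, G3=1, G4=0, G5=1, giving Y=1. Observed 0.
Test 1: faults giving observed 0 are {G1 stuck-at-0, G1 inverted output, G2 stuck-at-0, G2 inverted output, G3 stuck-at-0, G3 inverted output, G4 stuck-at-1, G4 inverted output, G5 stuck-at-0, G5 inverted output}.
Test 2 (x1=0, x2=0, x3=1): fault-free G1=0, G2=0, G3=1, G4=1, G5=1 → 1; observed 0. Eliminates G1 stuck-at-0, G1 inverted output, G2 stuck-at-0, G2 inverted output, G3 stuck-at-0, G3 inverted output, G4 stuck-at-1, G4 inverted output.
Test 3 (x1=1, x2=0, x3=1): fault-free G1=1, G2=0, G3=1, G4=1, G5=0 → 0; observed 0. Eliminates G5 inverted output.
Only G5 stuck-at-0 is consistent with every test.

G5 stuck-at-0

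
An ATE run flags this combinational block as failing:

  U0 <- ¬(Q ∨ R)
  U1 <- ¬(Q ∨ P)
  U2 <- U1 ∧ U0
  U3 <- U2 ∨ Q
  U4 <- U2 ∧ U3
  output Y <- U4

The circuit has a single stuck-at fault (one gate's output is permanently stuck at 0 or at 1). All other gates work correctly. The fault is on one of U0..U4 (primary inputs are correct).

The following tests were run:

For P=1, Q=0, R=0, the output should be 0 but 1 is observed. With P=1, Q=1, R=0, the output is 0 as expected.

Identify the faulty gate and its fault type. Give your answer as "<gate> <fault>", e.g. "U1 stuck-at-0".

U1 stuck-at-1

Fault-free values for test 1 (P=1, Q=0, R=0): U0=1, U1=0, U2=0, U3=0, U4=0, giving Y=0. Observed 1.
Test 1: faults giving observed 1 are {U1 stuck-at-1, U2 stuck-at-1, U4 stuck-at-1}.
Test 2 (P=1, Q=1, R=0): fault-free U0=0, U1=0, U2=0, U3=1, U4=0 → 0; observed 0. Eliminates U2 stuck-at-1, U4 stuck-at-1.
Only U1 stuck-at-1 is consistent with every test.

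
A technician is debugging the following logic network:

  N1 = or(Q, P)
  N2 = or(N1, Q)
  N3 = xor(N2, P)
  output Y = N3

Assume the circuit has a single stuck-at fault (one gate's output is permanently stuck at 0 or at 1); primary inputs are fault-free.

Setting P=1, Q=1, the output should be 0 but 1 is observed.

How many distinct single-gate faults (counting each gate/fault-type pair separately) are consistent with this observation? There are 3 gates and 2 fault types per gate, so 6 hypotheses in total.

2

Fault-free: N1=1, N2=1, N3=0 → 0. Observed 1.
  N1 stuck-at-0: output 0 ✗
  N1 stuck-at-1: output 0 ✗
  N2 stuck-at-0: output 1 ✓
  N2 stuck-at-1: output 0 ✗
  N3 stuck-at-0: output 0 ✗
  N3 stuck-at-1: output 1 ✓
Consistent faults: {N2 stuck-at-0, N3 stuck-at-1} — 2 in all.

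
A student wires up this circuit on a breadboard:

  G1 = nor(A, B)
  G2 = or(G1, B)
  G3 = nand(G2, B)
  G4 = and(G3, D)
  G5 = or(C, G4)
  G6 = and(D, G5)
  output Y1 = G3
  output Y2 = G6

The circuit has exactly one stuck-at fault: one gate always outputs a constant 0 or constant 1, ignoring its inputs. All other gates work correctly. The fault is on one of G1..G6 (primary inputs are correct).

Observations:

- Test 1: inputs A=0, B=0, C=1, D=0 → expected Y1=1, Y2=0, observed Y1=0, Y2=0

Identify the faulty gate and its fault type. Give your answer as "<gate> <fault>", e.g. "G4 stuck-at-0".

Fault-free values for test 1 (A=0, B=0, C=1, D=0): G1=1, G2=1, G3=1, G4=0, G5=1, G6=0, giving Y1=1, Y2=0. Observed Y1=0, Y2=0.
Test 1: faults giving observed Y1=0, Y2=0 are {G3 stuck-at-0}.
Only G3 stuck-at-0 is consistent with every test.

G3 stuck-at-0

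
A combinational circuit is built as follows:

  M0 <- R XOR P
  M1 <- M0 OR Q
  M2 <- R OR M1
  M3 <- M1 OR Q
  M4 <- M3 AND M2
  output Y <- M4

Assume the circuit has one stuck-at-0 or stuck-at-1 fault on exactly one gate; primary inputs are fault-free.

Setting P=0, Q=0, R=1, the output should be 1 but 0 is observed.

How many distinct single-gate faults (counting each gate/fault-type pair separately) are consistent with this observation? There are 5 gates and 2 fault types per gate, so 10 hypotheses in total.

5

Fault-free: M0=1, M1=1, M2=1, M3=1, M4=1 → 1. Observed 0.
  M0 stuck-at-0: output 0 ✓
  M0 stuck-at-1: output 1 ✗
  M1 stuck-at-0: output 0 ✓
  M1 stuck-at-1: output 1 ✗
  M2 stuck-at-0: output 0 ✓
  M2 stuck-at-1: output 1 ✗
  M3 stuck-at-0: output 0 ✓
  M3 stuck-at-1: output 1 ✗
  M4 stuck-at-0: output 0 ✓
  M4 stuck-at-1: output 1 ✗
Consistent faults: {M0 stuck-at-0, M1 stuck-at-0, M2 stuck-at-0, M3 stuck-at-0, M4 stuck-at-0} — 5 in all.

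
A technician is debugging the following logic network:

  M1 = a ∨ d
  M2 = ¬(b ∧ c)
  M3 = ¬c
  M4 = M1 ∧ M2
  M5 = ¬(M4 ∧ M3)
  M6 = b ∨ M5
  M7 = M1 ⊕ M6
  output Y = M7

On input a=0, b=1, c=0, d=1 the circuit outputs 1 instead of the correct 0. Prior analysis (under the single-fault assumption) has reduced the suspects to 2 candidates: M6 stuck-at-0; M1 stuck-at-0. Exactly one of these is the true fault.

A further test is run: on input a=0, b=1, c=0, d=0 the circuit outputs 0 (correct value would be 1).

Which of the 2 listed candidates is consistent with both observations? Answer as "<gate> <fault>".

M6 stuck-at-0

Evaluate each candidate on input a=0, b=1, c=0, d=0:
  M6 stuck-at-0: M1=0, M2=1, M3=1, M4=0, M5=1, M6=0 [stuck-at-0], M7=0 → 0 — matches
  M1 stuck-at-0: M1=0 [stuck-at-0], M2=1, M3=1, M4=0, M5=1, M6=1, M7=1 → 1 — eliminated
Only M6 stuck-at-0 reproduces the observed 0.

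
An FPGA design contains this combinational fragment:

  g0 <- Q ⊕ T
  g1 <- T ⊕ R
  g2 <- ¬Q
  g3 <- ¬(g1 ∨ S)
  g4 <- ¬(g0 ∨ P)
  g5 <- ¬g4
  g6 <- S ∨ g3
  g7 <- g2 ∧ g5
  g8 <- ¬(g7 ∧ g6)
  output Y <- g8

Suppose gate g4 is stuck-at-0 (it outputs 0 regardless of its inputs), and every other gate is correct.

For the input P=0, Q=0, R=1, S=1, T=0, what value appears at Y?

0

Propagate with g4 forced: g0=0, g1=1, g2=1, g3=0, g4=0 [stuck-at-0], g5=1, g6=1, g7=1, g8=0.
So Y = 0. (Without the fault it would be 1.)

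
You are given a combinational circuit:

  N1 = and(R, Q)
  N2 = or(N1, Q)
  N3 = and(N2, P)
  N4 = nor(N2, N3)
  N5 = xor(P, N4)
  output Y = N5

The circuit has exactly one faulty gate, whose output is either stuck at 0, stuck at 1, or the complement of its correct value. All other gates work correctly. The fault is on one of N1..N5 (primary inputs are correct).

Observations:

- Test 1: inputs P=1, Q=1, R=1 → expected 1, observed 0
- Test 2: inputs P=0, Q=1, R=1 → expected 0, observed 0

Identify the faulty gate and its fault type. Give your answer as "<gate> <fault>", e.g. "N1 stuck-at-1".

N5 stuck-at-0

Fault-free values for test 1 (P=1, Q=1, R=1): N1=1, N2=1, N3=1, N4=0, N5=1, giving Y=1. Observed 0.
Test 1: faults giving observed 0 are {N2 stuck-at-0, N2 inverted output, N4 stuck-at-1, N4 inverted output, N5 stuck-at-0, N5 inverted output}.
Test 2 (P=0, Q=1, R=1): fault-free N1=1, N2=1, N3=0, N4=0, N5=0 → 0; observed 0. Eliminates N2 stuck-at-0, N2 inverted output, N4 stuck-at-1, N4 inverted output, N5 inverted output.
Only N5 stuck-at-0 is consistent with every test.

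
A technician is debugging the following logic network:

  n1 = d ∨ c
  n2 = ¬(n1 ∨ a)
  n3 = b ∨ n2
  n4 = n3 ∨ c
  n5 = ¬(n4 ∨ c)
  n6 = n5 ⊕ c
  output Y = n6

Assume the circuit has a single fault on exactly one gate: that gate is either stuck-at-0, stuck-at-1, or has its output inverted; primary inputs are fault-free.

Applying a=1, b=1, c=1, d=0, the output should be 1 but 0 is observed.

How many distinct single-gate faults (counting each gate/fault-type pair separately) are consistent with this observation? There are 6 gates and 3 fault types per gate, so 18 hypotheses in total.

Fault-free: n1=1, n2=0, n3=1, n4=1, n5=0, n6=1 → 1. Observed 0.
  n1: none of the 3 fault types match ✗
  n2: none of the 3 fault types match ✗
  n3: none of the 3 fault types match ✗
  n4: none of the 3 fault types match ✗
  n5: stuck-at-1, inverted output ✓; others ✗
  n6: stuck-at-0, inverted output ✓; others ✗
Consistent faults: {n5 stuck-at-1, n5 inverted output, n6 stuck-at-0, n6 inverted output} — 4 in all.

4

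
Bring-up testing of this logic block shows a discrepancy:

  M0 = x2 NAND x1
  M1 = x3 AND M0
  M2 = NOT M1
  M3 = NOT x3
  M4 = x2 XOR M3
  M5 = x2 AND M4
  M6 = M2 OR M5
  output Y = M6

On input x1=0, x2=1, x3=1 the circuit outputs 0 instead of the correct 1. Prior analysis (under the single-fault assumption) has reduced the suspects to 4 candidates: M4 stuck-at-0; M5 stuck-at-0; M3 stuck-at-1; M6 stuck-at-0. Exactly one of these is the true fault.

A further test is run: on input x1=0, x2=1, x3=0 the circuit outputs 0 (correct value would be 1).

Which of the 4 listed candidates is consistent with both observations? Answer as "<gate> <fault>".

Evaluate each candidate on input x1=0, x2=1, x3=0:
  M4 stuck-at-0: M0=1, M1=0, M2=1, M3=1, M4=0 [stuck-at-0], M5=0, M6=1 → 1 — eliminated
  M5 stuck-at-0: M0=1, M1=0, M2=1, M3=1, M4=0, M5=0 [stuck-at-0], M6=1 → 1 — eliminated
  M3 stuck-at-1: M0=1, M1=0, M2=1, M3=1 [stuck-at-1], M4=0, M5=0, M6=1 → 1 — eliminated
  M6 stuck-at-0: M0=1, M1=0, M2=1, M3=1, M4=0, M5=0, M6=0 [stuck-at-0] → 0 — matches
Only M6 stuck-at-0 reproduces the observed 0.

M6 stuck-at-0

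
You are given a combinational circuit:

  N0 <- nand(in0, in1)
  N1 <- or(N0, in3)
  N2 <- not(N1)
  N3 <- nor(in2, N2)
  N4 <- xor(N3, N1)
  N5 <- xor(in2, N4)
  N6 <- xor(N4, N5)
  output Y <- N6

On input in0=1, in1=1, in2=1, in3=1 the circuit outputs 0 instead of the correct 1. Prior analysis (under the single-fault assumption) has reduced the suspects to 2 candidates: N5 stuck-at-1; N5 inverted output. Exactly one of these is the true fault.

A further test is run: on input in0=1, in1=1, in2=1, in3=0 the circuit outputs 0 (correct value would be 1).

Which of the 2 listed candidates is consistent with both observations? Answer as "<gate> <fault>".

Evaluate each candidate on input in0=1, in1=1, in2=1, in3=0:
  N5 stuck-at-1: N0=0, N1=0, N2=1, N3=0, N4=0, N5=1 [stuck-at-1], N6=1 → 1 — eliminated
  N5 inverted output: N0=0, N1=0, N2=1, N3=0, N4=0, N5=0 [inverted output], N6=0 → 0 — matches
Only N5 inverted output reproduces the observed 0.

N5 inverted output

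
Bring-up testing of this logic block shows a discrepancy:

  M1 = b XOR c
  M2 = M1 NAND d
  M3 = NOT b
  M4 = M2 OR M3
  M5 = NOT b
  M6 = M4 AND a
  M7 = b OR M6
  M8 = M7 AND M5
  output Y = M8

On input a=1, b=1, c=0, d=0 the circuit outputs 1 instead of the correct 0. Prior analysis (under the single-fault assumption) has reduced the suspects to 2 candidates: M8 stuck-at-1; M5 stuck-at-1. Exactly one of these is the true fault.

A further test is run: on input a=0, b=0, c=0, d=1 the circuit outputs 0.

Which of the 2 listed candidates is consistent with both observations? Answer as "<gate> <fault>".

Evaluate each candidate on input a=0, b=0, c=0, d=1:
  M8 stuck-at-1: M1=0, M2=1, M3=1, M4=1, M5=1, M6=0, M7=0, M8=1 [stuck-at-1] → 1 — eliminated
  M5 stuck-at-1: M1=0, M2=1, M3=1, M4=1, M5=1 [stuck-at-1], M6=0, M7=0, M8=0 → 0 — matches
Only M5 stuck-at-1 reproduces the observed 0.

M5 stuck-at-1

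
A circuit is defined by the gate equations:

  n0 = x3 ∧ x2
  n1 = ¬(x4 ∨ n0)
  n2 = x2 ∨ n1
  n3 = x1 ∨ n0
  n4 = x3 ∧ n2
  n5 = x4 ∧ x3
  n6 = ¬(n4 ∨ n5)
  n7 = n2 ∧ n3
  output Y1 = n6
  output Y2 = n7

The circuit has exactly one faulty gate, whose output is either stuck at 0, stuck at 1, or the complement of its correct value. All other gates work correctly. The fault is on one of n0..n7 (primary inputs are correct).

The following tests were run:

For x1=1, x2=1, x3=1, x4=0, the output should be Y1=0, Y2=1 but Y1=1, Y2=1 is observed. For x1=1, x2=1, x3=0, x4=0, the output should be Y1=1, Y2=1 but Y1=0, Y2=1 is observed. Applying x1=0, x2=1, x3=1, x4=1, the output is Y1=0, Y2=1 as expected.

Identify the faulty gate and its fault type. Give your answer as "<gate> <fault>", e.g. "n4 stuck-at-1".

Fault-free values for test 1 (x1=1, x2=1, x3=1, x4=0): n0=1, n1=0, n2=1, n3=1, n4=1, n5=0, n6=0, n7=1, giving Y1=0, Y2=1. Observed Y1=1, Y2=1.
Test 1: faults giving observed Y1=1, Y2=1 are {n4 stuck-at-0, n4 inverted output, n6 stuck-at-1, n6 inverted output}.
Test 2 (x1=1, x2=1, x3=0, x4=0): fault-free n0=0, n1=1, n2=1, n3=1, n4=0, n5=0, n6=1, n7=1 → Y1=1, Y2=1; observed Y1=0, Y2=1. Eliminates n4 stuck-at-0, n6 stuck-at-1.
Test 3 (x1=0, x2=1, x3=1, x4=1): fault-free n0=1, n1=0, n2=1, n3=1, n4=1, n5=1, n6=0, n7=1 → Y1=0, Y2=1; observed Y1=0, Y2=1. Eliminates n6 inverted output.
Only n4 inverted output is consistent with every test.

n4 inverted output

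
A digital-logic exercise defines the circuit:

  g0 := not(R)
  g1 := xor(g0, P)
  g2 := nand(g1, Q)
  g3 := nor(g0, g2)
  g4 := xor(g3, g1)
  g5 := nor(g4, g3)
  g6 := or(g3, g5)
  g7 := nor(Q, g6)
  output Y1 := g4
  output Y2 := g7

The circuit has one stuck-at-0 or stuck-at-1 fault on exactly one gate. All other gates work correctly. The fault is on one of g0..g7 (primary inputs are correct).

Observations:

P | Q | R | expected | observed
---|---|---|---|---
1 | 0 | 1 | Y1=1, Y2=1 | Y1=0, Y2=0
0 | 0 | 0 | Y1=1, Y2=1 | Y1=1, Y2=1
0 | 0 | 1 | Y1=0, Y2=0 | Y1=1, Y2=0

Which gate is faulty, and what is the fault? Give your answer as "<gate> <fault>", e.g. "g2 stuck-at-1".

Fault-free values for test 1 (P=1, Q=0, R=1): g0=0, g1=1, g2=1, g3=0, g4=1, g5=0, g6=0, g7=1, giving Y1=1, Y2=1. Observed Y1=0, Y2=0.
Test 1: faults giving observed Y1=0, Y2=0 are {g0 stuck-at-1, g1 stuck-at-0, g2 stuck-at-0, g3 stuck-at-1, g4 stuck-at-0}.
Test 2 (P=0, Q=0, R=0): fault-free g0=1, g1=1, g2=1, g3=0, g4=1, g5=0, g6=0, g7=1 → Y1=1, Y2=1; observed Y1=1, Y2=1. Eliminates g1 stuck-at-0, g3 stuck-at-1, g4 stuck-at-0.
Test 3 (P=0, Q=0, R=1): fault-free g0=0, g1=0, g2=1, g3=0, g4=0, g5=1, g6=1, g7=0 → Y1=0, Y2=0; observed Y1=1, Y2=0. Eliminates g0 stuck-at-1.
Only g2 stuck-at-0 is consistent with every test.

g2 stuck-at-0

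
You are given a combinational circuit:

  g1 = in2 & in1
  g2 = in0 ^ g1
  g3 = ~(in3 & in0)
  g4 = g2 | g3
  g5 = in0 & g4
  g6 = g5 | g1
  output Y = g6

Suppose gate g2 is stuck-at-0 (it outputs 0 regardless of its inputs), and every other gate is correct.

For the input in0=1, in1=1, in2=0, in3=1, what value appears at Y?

Propagate with g2 forced: g1=0, g2=0 [stuck-at-0], g3=0, g4=0, g5=0, g6=0.
So Y = 0. (Without the fault it would be 1.)

0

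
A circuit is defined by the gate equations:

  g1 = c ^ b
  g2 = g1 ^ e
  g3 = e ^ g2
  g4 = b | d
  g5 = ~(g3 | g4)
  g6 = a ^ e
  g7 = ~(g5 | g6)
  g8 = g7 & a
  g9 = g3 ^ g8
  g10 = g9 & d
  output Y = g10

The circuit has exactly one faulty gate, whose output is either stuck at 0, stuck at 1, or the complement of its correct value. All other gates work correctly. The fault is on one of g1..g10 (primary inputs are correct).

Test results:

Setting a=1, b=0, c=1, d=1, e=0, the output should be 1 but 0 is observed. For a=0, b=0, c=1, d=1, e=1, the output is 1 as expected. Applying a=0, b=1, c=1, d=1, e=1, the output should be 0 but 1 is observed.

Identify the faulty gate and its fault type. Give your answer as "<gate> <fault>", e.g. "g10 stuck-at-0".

Fault-free values for test 1 (a=1, b=0, c=1, d=1, e=0): g1=1, g2=1, g3=1, g4=1, g5=0, g6=1, g7=0, g8=0, g9=1, g10=1, giving Y=1. Observed 0.
Test 1: faults giving observed 0 are {g1 stuck-at-0, g1 inverted output, g2 stuck-at-0, g2 inverted output, g3 stuck-at-0, g3 inverted output, g6 stuck-at-0, g6 inverted output, g7 stuck-at-1, g7 inverted output, g8 stuck-at-1, g8 inverted output, g9 stuck-at-0, g9 inverted output, g10 stuck-at-0, g10 inverted output}.
Test 2 (a=0, b=0, c=1, d=1, e=1): fault-free g1=1, g2=0, g3=1, g4=1, g5=0, g6=1, g7=0, g8=0, g9=1, g10=1 → 1; observed 1. Eliminates g1 stuck-at-0, g1 inverted output, g2 inverted output, g3 stuck-at-0, g3 inverted output, g8 stuck-at-1, g8 inverted output, g9 stuck-at-0, g9 inverted output, g10 stuck-at-0, g10 inverted output.
Test 3 (a=0, b=1, c=1, d=1, e=1): fault-free g1=0, g2=1, g3=0, g4=1, g5=0, g6=1, g7=0, g8=0, g9=0, g10=0 → 0; observed 1. Eliminates g6 stuck-at-0, g6 inverted output, g7 stuck-at-1, g7 inverted output.
Only g2 stuck-at-0 is consistent with every test.

g2 stuck-at-0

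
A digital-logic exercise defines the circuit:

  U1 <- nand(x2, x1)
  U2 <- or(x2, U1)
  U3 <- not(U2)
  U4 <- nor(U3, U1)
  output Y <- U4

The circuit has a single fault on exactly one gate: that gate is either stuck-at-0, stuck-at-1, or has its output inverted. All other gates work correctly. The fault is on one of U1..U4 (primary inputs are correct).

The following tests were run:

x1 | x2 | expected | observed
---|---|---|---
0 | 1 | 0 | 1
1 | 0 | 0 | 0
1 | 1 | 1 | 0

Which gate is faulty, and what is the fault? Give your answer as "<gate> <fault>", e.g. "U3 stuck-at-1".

U1 inverted output

Fault-free values for test 1 (x1=0, x2=1): U1=1, U2=1, U3=0, U4=0, giving Y=0. Observed 1.
Test 1: faults giving observed 1 are {U1 stuck-at-0, U1 inverted output, U4 stuck-at-1, U4 inverted output}.
Test 2 (x1=1, x2=0): fault-free U1=1, U2=1, U3=0, U4=0 → 0; observed 0. Eliminates U4 stuck-at-1, U4 inverted output.
Test 3 (x1=1, x2=1): fault-free U1=0, U2=1, U3=0, U4=1 → 1; observed 0. Eliminates U1 stuck-at-0.
Only U1 inverted output is consistent with every test.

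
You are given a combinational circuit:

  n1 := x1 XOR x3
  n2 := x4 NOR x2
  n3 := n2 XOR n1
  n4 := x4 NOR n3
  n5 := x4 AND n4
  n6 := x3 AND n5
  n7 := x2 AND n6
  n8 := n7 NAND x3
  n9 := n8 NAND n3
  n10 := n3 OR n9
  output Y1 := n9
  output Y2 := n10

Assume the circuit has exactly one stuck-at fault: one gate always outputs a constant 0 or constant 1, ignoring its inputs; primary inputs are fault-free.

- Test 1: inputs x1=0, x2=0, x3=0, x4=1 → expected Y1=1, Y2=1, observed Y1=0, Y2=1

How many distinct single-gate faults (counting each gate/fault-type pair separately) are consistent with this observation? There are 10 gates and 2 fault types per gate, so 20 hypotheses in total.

Fault-free: n1=0, n2=0, n3=0, n4=0, n5=0, n6=0, n7=0, n8=1, n9=1, n10=1 → Y1=1, Y2=1. Observed Y1=0, Y2=1.
  n1: stuck-at-1 ✓; others ✗
  n2: stuck-at-1 ✓; others ✗
  n3: stuck-at-1 ✓; others ✗
  n4: none of the 2 fault types match ✗
  n5: none of the 2 fault types match ✗
  n6: none of the 2 fault types match ✗
  n7: none of the 2 fault types match ✗
  n8: none of the 2 fault types match ✗
  n9: none of the 2 fault types match ✗
  n10: none of the 2 fault types match ✗
Consistent faults: {n1 stuck-at-1, n2 stuck-at-1, n3 stuck-at-1} — 3 in all.

3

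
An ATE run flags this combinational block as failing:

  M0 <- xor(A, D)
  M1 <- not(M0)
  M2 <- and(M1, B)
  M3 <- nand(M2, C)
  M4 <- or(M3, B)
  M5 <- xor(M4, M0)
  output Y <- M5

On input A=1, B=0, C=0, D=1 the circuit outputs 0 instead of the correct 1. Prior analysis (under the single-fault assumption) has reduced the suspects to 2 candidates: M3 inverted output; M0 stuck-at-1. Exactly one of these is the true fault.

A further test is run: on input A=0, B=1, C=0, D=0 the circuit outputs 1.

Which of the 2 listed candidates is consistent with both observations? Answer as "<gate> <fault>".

M3 inverted output

Evaluate each candidate on input A=0, B=1, C=0, D=0:
  M3 inverted output: M0=0, M1=1, M2=1, M3=0 [inverted output], M4=1, M5=1 → 1 — matches
  M0 stuck-at-1: M0=1 [stuck-at-1], M1=0, M2=0, M3=1, M4=1, M5=0 → 0 — eliminated
Only M3 inverted output reproduces the observed 1.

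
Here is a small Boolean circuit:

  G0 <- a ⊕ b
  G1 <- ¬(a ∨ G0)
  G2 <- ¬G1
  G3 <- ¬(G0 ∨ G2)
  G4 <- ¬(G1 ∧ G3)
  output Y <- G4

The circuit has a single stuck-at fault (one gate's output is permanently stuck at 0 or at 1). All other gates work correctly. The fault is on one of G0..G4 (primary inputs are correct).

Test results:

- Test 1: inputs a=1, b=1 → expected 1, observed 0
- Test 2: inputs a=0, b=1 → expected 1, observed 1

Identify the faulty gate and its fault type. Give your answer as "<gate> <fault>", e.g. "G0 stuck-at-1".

Fault-free values for test 1 (a=1, b=1): G0=0, G1=0, G2=1, G3=0, G4=1, giving Y=1. Observed 0.
Test 1: faults giving observed 0 are {G1 stuck-at-1, G4 stuck-at-0}.
Test 2 (a=0, b=1): fault-free G0=1, G1=0, G2=1, G3=0, G4=1 → 1; observed 1. Eliminates G4 stuck-at-0.
Only G1 stuck-at-1 is consistent with every test.

G1 stuck-at-1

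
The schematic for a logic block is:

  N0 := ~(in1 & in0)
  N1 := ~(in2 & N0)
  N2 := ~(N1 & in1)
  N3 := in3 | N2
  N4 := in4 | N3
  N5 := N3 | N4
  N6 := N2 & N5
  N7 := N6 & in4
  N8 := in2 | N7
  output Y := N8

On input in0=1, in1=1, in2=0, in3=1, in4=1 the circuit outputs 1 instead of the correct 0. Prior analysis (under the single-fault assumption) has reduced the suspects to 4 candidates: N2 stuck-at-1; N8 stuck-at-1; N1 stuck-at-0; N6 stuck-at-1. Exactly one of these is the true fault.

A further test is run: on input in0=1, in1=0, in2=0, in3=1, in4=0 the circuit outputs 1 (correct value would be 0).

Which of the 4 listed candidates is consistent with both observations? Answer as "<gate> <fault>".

N8 stuck-at-1

Evaluate each candidate on input in0=1, in1=0, in2=0, in3=1, in4=0:
  N2 stuck-at-1: N0=1, N1=1, N2=1 [stuck-at-1], N3=1, N4=1, N5=1, N6=1, N7=0, N8=0 → 0 — eliminated
  N8 stuck-at-1: N0=1, N1=1, N2=1, N3=1, N4=1, N5=1, N6=1, N7=0, N8=1 [stuck-at-1] → 1 — matches
  N1 stuck-at-0: N0=1, N1=0 [stuck-at-0], N2=1, N3=1, N4=1, N5=1, N6=1, N7=0, N8=0 → 0 — eliminated
  N6 stuck-at-1: N0=1, N1=1, N2=1, N3=1, N4=1, N5=1, N6=1 [stuck-at-1], N7=0, N8=0 → 0 — eliminated
Only N8 stuck-at-1 reproduces the observed 1.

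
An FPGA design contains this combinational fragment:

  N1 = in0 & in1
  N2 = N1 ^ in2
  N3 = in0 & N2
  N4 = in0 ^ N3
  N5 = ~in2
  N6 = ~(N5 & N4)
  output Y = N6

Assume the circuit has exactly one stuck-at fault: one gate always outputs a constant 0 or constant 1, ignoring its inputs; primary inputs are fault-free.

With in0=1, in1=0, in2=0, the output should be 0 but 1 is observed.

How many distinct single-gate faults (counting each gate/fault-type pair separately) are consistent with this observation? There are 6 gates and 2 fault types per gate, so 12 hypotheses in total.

6

Fault-free: N1=0, N2=0, N3=0, N4=1, N5=1, N6=0 → 0. Observed 1.
  N1 stuck-at-0: output 0 ✗
  N1 stuck-at-1: output 1 ✓
  N2 stuck-at-0: output 0 ✗
  N2 stuck-at-1: output 1 ✓
  N3 stuck-at-0: output 0 ✗
  N3 stuck-at-1: output 1 ✓
  N4 stuck-at-0: output 1 ✓
  N4 stuck-at-1: output 0 ✗
  N5 stuck-at-0: output 1 ✓
  N5 stuck-at-1: output 0 ✗
  N6 stuck-at-0: output 0 ✗
  N6 stuck-at-1: output 1 ✓
Consistent faults: {N1 stuck-at-1, N2 stuck-at-1, N3 stuck-at-1, N4 stuck-at-0, N5 stuck-at-0, N6 stuck-at-1} — 6 in all.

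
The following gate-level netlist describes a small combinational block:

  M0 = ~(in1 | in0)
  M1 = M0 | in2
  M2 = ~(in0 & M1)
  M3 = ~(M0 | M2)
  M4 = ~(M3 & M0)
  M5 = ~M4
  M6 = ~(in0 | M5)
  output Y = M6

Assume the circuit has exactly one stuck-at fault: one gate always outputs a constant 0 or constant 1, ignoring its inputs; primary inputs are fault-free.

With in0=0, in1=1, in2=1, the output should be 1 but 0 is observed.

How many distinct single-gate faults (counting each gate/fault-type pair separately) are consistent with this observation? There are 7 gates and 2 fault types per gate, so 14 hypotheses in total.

Fault-free: M0=0, M1=1, M2=1, M3=0, M4=1, M5=0, M6=1 → 1. Observed 0.
  M0 stuck-at-0: output 1 ✗
  M0 stuck-at-1: output 1 ✗
  M1 stuck-at-0: output 1 ✗
  M1 stuck-at-1: output 1 ✗
  M2 stuck-at-0: output 1 ✗
  M2 stuck-at-1: output 1 ✗
  M3 stuck-at-0: output 1 ✗
  M3 stuck-at-1: output 1 ✗
  M4 stuck-at-0: output 0 ✓
  M4 stuck-at-1: output 1 ✗
  M5 stuck-at-0: output 1 ✗
  M5 stuck-at-1: output 0 ✓
  M6 stuck-at-0: output 0 ✓
  M6 stuck-at-1: output 1 ✗
Consistent faults: {M4 stuck-at-0, M5 stuck-at-1, M6 stuck-at-0} — 3 in all.

3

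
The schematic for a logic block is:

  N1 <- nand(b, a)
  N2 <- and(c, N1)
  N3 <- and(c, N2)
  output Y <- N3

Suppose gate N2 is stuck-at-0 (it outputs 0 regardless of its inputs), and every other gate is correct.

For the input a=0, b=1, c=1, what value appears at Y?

0

Propagate with N2 forced: N1=1, N2=0 [stuck-at-0], N3=0.
So Y = 0. (Without the fault it would be 1.)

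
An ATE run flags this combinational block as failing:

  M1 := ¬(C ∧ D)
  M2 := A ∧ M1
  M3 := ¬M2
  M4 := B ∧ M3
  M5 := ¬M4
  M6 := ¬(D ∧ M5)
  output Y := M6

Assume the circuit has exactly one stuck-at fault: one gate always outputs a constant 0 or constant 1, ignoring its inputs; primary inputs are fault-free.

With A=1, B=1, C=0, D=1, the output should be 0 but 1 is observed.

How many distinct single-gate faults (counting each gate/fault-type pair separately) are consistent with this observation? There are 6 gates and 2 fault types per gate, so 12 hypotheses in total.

6

Fault-free: M1=1, M2=1, M3=0, M4=0, M5=1, M6=0 → 0. Observed 1.
  M1 stuck-at-0: output 1 ✓
  M1 stuck-at-1: output 0 ✗
  M2 stuck-at-0: output 1 ✓
  M2 stuck-at-1: output 0 ✗
  M3 stuck-at-0: output 0 ✗
  M3 stuck-at-1: output 1 ✓
  M4 stuck-at-0: output 0 ✗
  M4 stuck-at-1: output 1 ✓
  M5 stuck-at-0: output 1 ✓
  M5 stuck-at-1: output 0 ✗
  M6 stuck-at-0: output 0 ✗
  M6 stuck-at-1: output 1 ✓
Consistent faults: {M1 stuck-at-0, M2 stuck-at-0, M3 stuck-at-1, M4 stuck-at-1, M5 stuck-at-0, M6 stuck-at-1} — 6 in all.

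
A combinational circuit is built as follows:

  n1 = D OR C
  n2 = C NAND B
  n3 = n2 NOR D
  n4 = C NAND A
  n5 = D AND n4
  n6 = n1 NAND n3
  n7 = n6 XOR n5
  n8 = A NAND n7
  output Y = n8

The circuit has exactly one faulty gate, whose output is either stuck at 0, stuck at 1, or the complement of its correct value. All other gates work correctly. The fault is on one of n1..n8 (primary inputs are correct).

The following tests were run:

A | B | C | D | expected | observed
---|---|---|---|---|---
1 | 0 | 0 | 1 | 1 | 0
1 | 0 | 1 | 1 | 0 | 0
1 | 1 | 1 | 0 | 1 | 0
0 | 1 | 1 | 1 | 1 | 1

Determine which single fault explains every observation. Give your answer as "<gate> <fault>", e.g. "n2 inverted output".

n7 stuck-at-1

Fault-free values for test 1 (A=1, B=0, C=0, D=1): n1=1, n2=1, n3=0, n4=1, n5=1, n6=1, n7=0, n8=1, giving Y=1. Observed 0.
Test 1: faults giving observed 0 are {n3 stuck-at-1, n3 inverted output, n4 stuck-at-0, n4 inverted output, n5 stuck-at-0, n5 inverted output, n6 stuck-at-0, n6 inverted output, n7 stuck-at-1, n7 inverted output, n8 stuck-at-0, n8 inverted output}.
Test 2 (A=1, B=0, C=1, D=1): fault-free n1=1, n2=1, n3=0, n4=0, n5=0, n6=1, n7=1, n8=0 → 0; observed 0. Eliminates n3 stuck-at-1, n3 inverted output, n4 inverted output, n5 inverted output, n6 stuck-at-0, n6 inverted output, n7 inverted output, n8 inverted output.
Test 3 (A=1, B=1, C=1, D=0): fault-free n1=1, n2=0, n3=1, n4=0, n5=0, n6=0, n7=0, n8=1 → 1; observed 0. Eliminates n4 stuck-at-0, n5 stuck-at-0.
Test 4 (A=0, B=1, C=1, D=1): fault-free n1=1, n2=0, n3=0, n4=1, n5=1, n6=1, n7=0, n8=1 → 1; observed 1. Eliminates n8 stuck-at-0.
Only n7 stuck-at-1 is consistent with every test.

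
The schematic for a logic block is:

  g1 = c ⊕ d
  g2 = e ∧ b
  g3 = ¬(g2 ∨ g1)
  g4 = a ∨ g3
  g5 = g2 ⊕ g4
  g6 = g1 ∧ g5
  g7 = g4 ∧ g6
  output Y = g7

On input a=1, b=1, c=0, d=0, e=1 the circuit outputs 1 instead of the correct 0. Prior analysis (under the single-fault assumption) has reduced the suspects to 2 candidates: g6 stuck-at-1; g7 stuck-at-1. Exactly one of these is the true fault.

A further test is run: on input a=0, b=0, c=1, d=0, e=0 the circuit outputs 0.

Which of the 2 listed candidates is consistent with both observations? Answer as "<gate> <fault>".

Evaluate each candidate on input a=0, b=0, c=1, d=0, e=0:
  g6 stuck-at-1: g1=1, g2=0, g3=0, g4=0, g5=0, g6=1 [stuck-at-1], g7=0 → 0 — matches
  g7 stuck-at-1: g1=1, g2=0, g3=0, g4=0, g5=0, g6=0, g7=1 [stuck-at-1] → 1 — eliminated
Only g6 stuck-at-1 reproduces the observed 0.

g6 stuck-at-1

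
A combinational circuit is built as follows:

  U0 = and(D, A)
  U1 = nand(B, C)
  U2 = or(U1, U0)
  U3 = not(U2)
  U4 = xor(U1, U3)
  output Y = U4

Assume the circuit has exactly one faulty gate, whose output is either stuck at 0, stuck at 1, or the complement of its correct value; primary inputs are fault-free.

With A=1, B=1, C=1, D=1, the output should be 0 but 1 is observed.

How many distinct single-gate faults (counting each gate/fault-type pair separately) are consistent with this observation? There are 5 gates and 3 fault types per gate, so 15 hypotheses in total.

Fault-free: U0=1, U1=0, U2=1, U3=0, U4=0 → 0. Observed 1.
  U0: stuck-at-0, inverted output ✓; others ✗
  U1: stuck-at-1, inverted output ✓; others ✗
  U2: stuck-at-0, inverted output ✓; others ✗
  U3: stuck-at-1, inverted output ✓; others ✗
  U4: stuck-at-1, inverted output ✓; others ✗
Consistent faults: {U0 stuck-at-0, U0 inverted output, U1 stuck-at-1, U1 inverted output, U2 stuck-at-0, U2 inverted output, U3 stuck-at-1, U3 inverted output, U4 stuck-at-1, U4 inverted output} — 10 in all.

10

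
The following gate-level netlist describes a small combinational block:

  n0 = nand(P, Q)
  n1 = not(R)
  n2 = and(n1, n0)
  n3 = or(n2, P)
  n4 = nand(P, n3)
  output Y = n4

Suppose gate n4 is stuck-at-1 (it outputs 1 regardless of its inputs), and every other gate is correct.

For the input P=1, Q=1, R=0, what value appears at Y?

Propagate with n4 forced: n0=0, n1=1, n2=0, n3=1, n4=1 [stuck-at-1].
So Y = 1. (Without the fault it would be 0.)

1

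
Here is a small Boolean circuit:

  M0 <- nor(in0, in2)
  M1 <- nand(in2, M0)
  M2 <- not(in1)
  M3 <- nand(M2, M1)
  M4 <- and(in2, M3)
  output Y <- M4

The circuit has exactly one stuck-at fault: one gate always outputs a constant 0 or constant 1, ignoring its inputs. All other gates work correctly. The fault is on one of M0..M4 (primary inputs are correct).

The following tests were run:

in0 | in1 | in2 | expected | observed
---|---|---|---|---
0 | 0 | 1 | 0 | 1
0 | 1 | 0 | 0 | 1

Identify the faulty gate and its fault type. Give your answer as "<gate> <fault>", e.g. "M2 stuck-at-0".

M4 stuck-at-1

Fault-free values for test 1 (in0=0, in1=0, in2=1): M0=0, M1=1, M2=1, M3=0, M4=0, giving Y=0. Observed 1.
Test 1: faults giving observed 1 are {M0 stuck-at-1, M1 stuck-at-0, M2 stuck-at-0, M3 stuck-at-1, M4 stuck-at-1}.
Test 2 (in0=0, in1=1, in2=0): fault-free M0=1, M1=1, M2=0, M3=1, M4=0 → 0; observed 1. Eliminates M0 stuck-at-1, M1 stuck-at-0, M2 stuck-at-0, M3 stuck-at-1.
Only M4 stuck-at-1 is consistent with every test.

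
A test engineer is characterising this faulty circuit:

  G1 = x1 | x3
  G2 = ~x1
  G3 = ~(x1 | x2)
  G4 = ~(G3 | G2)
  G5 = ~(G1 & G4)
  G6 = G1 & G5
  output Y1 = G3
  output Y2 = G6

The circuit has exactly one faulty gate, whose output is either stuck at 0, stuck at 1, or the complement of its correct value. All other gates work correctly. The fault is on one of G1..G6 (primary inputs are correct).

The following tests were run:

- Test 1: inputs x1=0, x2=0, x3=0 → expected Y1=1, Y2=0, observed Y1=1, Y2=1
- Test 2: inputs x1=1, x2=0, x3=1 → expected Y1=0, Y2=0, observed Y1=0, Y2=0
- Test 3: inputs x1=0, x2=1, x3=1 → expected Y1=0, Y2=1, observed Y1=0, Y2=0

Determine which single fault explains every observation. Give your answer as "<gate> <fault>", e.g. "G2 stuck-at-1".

G1 inverted output

Fault-free values for test 1 (x1=0, x2=0, x3=0): G1=0, G2=1, G3=1, G4=0, G5=1, G6=0, giving Y1=1, Y2=0. Observed Y1=1, Y2=1.
Test 1: faults giving observed Y1=1, Y2=1 are {G1 stuck-at-1, G1 inverted output, G6 stuck-at-1, G6 inverted output}.
Test 2 (x1=1, x2=0, x3=1): fault-free G1=1, G2=0, G3=0, G4=1, G5=0, G6=0 → Y1=0, Y2=0; observed Y1=0, Y2=0. Eliminates G6 stuck-at-1, G6 inverted output.
Test 3 (x1=0, x2=1, x3=1): fault-free G1=1, G2=1, G3=0, G4=0, G5=1, G6=1 → Y1=0, Y2=1; observed Y1=0, Y2=0. Eliminates G1 stuck-at-1.
Only G1 inverted output is consistent with every test.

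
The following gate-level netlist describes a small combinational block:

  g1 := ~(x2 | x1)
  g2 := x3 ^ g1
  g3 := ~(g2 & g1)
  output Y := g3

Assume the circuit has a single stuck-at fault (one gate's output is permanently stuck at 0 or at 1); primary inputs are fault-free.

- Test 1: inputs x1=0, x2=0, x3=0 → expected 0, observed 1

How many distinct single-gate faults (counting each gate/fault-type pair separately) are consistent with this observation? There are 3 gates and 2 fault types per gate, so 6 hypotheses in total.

Fault-free: g1=1, g2=1, g3=0 → 0. Observed 1.
  g1 stuck-at-0: output 1 ✓
  g1 stuck-at-1: output 0 ✗
  g2 stuck-at-0: output 1 ✓
  g2 stuck-at-1: output 0 ✗
  g3 stuck-at-0: output 0 ✗
  g3 stuck-at-1: output 1 ✓
Consistent faults: {g1 stuck-at-0, g2 stuck-at-0, g3 stuck-at-1} — 3 in all.

3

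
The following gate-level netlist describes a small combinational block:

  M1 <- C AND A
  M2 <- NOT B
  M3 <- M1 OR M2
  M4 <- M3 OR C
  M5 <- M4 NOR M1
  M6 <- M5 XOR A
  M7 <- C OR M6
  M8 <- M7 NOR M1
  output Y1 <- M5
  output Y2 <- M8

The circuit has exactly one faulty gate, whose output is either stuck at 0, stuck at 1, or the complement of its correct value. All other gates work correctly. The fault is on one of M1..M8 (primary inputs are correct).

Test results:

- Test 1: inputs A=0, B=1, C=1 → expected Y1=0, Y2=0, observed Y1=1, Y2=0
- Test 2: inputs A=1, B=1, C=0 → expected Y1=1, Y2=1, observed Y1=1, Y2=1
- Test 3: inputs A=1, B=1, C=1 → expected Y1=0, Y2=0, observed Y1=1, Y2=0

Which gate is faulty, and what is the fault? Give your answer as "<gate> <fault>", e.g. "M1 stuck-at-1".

Fault-free values for test 1 (A=0, B=1, C=1): M1=0, M2=0, M3=0, M4=1, M5=0, M6=0, M7=1, M8=0, giving Y1=0, Y2=0. Observed Y1=1, Y2=0.
Test 1: faults giving observed Y1=1, Y2=0 are {M4 stuck-at-0, M4 inverted output, M5 stuck-at-1, M5 inverted output}.
Test 2 (A=1, B=1, C=0): fault-free M1=0, M2=0, M3=0, M4=0, M5=1, M6=0, M7=0, M8=1 → Y1=1, Y2=1; observed Y1=1, Y2=1. Eliminates M4 inverted output, M5 inverted output.
Test 3 (A=1, B=1, C=1): fault-free M1=1, M2=0, M3=1, M4=1, M5=0, M6=1, M7=1, M8=0 → Y1=0, Y2=0; observed Y1=1, Y2=0. Eliminates M4 stuck-at-0.
Only M5 stuck-at-1 is consistent with every test.

M5 stuck-at-1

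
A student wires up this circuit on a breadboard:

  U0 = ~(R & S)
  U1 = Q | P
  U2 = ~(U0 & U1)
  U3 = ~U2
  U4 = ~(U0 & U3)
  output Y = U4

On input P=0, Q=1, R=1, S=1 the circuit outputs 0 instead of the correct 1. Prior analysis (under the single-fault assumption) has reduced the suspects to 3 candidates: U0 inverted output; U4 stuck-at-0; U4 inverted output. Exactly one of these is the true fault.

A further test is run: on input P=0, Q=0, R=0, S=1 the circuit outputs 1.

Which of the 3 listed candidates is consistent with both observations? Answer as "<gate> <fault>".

U0 inverted output

Evaluate each candidate on input P=0, Q=0, R=0, S=1:
  U0 inverted output: U0=0 [inverted output], U1=0, U2=1, U3=0, U4=1 → 1 — matches
  U4 stuck-at-0: U0=1, U1=0, U2=1, U3=0, U4=0 [stuck-at-0] → 0 — eliminated
  U4 inverted output: U0=1, U1=0, U2=1, U3=0, U4=0 [inverted output] → 0 — eliminated
Only U0 inverted output reproduces the observed 1.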